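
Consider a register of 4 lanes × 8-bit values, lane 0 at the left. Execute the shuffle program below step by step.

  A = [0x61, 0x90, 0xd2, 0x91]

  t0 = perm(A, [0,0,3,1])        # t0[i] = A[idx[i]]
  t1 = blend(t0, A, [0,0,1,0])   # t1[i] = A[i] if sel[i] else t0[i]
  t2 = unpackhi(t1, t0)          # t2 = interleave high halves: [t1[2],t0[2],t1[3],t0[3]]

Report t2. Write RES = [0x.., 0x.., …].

RES = [0xd2, 0x91, 0x90, 0x90]

→ t0 |61|61|91|90|
→ t1 |61|61|d2|90|
→ t2 |d2|91|90|90|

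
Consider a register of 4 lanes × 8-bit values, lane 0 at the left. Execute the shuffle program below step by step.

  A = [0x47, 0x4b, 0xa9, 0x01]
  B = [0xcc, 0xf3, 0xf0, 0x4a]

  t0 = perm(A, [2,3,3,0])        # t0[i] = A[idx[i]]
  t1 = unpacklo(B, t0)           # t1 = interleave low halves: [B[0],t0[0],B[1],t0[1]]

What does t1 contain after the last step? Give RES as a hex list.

RES = [0xcc, 0xa9, 0xf3, 0x01]

t0 = [0xa9, 0x01, 0x01, 0x47]
t1 = [0xcc, 0xa9, 0xf3, 0x01]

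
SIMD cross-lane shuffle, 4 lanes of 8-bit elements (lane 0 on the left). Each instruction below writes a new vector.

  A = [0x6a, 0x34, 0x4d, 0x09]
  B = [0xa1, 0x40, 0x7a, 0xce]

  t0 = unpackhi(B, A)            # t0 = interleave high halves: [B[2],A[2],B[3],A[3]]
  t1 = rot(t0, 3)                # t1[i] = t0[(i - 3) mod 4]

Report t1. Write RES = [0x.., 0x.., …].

RES = [ 0x4d  0xce  0x09  0x7a ]

→ t0 |7a|4d|ce|09|
→ t1 |4d|ce|09|7a|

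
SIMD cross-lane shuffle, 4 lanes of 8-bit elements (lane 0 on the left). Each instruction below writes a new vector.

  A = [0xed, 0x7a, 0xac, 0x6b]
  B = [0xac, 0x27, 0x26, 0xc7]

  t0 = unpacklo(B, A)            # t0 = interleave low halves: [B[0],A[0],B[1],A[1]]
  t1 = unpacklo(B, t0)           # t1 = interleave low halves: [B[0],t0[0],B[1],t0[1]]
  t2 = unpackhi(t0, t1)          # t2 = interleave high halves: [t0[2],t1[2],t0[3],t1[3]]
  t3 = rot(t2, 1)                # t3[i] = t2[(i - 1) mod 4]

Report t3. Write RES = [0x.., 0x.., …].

→ t0 |ac|ed|27|7a|
→ t1 |ac|ac|27|ed|
→ t2 |27|27|7a|ed|
→ t3 |ed|27|27|7a|

RES = [0xed, 0x27, 0x27, 0x7a]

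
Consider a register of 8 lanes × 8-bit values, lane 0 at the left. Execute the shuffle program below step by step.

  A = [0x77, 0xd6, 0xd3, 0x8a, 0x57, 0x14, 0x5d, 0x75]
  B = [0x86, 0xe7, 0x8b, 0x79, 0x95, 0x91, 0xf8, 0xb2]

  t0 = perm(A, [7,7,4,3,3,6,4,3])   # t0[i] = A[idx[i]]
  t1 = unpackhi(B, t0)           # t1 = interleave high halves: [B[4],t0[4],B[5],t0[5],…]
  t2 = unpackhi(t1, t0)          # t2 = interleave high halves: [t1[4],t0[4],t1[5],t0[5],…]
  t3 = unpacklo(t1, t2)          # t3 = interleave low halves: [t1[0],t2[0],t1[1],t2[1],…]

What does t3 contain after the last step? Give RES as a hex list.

RES = [ 0x95  0xf8  0x8a  0x8a  0x91  0x57  0x5d  0x5d ]

t0 = [0x75, 0x75, 0x57, 0x8a, 0x8a, 0x5d, 0x57, 0x8a]
t1 = [0x95, 0x8a, 0x91, 0x5d, 0xf8, 0x57, 0xb2, 0x8a]
t2 = [0xf8, 0x8a, 0x57, 0x5d, 0xb2, 0x57, 0x8a, 0x8a]
t3 = [0x95, 0xf8, 0x8a, 0x8a, 0x91, 0x57, 0x5d, 0x5d]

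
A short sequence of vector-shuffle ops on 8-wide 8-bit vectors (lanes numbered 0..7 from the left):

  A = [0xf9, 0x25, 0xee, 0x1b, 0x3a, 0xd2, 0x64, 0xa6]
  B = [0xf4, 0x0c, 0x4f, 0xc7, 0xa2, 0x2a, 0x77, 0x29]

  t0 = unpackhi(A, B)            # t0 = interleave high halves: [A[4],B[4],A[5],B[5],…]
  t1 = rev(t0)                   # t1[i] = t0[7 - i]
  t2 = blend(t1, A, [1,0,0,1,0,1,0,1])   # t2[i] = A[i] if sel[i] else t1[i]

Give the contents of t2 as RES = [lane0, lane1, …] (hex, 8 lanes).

→ t0 |3a|a2|d2|2a|64|77|a6|29|
→ t1 |29|a6|77|64|2a|d2|a2|3a|
→ t2 |f9|a6|77|1b|2a|d2|a2|a6|

RES = [ 0xf9  0xa6  0x77  0x1b  0x2a  0xd2  0xa2  0xa6 ]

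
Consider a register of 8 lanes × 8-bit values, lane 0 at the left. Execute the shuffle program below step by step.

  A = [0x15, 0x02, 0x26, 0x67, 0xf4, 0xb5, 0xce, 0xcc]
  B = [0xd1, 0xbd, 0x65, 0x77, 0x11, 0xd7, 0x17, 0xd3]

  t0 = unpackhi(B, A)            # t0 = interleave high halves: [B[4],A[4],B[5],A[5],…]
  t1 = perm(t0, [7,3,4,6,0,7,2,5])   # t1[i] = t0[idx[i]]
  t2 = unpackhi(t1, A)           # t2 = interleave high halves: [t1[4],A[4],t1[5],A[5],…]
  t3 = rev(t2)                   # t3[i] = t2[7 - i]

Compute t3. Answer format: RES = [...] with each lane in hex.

RES = [ 0xcc  0xce  0xce  0xd7  0xb5  0xcc  0xf4  0x11 ]

→ t0 |11|f4|d7|b5|17|ce|d3|cc|
→ t1 |cc|b5|17|d3|11|cc|d7|ce|
→ t2 |11|f4|cc|b5|d7|ce|ce|cc|
→ t3 |cc|ce|ce|d7|b5|cc|f4|11|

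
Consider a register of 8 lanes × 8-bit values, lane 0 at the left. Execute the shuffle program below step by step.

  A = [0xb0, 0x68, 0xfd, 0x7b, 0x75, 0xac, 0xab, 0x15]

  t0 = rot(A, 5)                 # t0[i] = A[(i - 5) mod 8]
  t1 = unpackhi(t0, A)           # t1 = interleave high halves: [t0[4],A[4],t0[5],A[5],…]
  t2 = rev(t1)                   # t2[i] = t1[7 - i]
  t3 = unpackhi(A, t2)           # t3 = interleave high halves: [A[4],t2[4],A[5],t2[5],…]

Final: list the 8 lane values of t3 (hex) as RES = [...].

t0 = [0x7b, 0x75, 0xac, 0xab, 0x15, 0xb0, 0x68, 0xfd]
t1 = [0x15, 0x75, 0xb0, 0xac, 0x68, 0xab, 0xfd, 0x15]
t2 = [0x15, 0xfd, 0xab, 0x68, 0xac, 0xb0, 0x75, 0x15]
t3 = [0x75, 0xac, 0xac, 0xb0, 0xab, 0x75, 0x15, 0x15]

RES = [ 0x75  0xac  0xac  0xb0  0xab  0x75  0x15  0x15 ]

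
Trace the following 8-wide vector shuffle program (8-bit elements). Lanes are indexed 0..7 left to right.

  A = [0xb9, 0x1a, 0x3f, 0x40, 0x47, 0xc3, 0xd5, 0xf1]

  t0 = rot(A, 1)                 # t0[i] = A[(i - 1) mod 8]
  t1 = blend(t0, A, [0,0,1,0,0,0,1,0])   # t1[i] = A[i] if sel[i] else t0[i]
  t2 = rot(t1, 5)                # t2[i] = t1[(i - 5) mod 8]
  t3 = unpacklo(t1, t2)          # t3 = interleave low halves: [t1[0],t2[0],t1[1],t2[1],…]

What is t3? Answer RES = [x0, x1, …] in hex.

RES = [0xf1, 0x3f, 0xb9, 0x40, 0x3f, 0x47, 0x3f, 0xd5]

→ t0 |f1|b9|1a|3f|40|47|c3|d5|
→ t1 |f1|b9|3f|3f|40|47|d5|d5|
→ t2 |3f|40|47|d5|d5|f1|b9|3f|
→ t3 |f1|3f|b9|40|3f|47|3f|d5|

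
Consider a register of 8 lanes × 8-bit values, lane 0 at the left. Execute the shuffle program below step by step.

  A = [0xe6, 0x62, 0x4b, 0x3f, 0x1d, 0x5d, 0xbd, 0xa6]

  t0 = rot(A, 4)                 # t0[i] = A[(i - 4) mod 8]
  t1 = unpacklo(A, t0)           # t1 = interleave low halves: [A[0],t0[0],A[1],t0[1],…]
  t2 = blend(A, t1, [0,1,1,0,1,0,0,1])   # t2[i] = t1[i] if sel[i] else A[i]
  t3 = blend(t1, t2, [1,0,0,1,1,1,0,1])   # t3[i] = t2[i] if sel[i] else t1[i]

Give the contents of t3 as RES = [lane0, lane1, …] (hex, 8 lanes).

  t0: 1d 5d bd a6 e6 62 4b 3f
  t1: e6 1d 62 5d 4b bd 3f a6
  t2: e6 1d 62 3f 4b 5d bd a6
  t3: e6 1d 62 3f 4b 5d 3f a6

RES = [0xe6, 0x1d, 0x62, 0x3f, 0x4b, 0x5d, 0x3f, 0xa6]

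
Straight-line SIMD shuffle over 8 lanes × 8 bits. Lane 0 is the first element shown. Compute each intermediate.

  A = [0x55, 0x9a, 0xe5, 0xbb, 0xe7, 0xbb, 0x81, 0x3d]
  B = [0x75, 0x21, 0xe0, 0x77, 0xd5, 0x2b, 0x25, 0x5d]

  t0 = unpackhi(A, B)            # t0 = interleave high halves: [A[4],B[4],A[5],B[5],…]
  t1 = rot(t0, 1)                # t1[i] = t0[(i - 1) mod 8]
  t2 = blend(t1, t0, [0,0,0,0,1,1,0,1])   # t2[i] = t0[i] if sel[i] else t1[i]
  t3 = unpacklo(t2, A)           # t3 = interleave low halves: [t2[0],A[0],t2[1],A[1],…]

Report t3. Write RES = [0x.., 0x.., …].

t0 = [0xe7, 0xd5, 0xbb, 0x2b, 0x81, 0x25, 0x3d, 0x5d]
t1 = [0x5d, 0xe7, 0xd5, 0xbb, 0x2b, 0x81, 0x25, 0x3d]
t2 = [0x5d, 0xe7, 0xd5, 0xbb, 0x81, 0x25, 0x25, 0x5d]
t3 = [0x5d, 0x55, 0xe7, 0x9a, 0xd5, 0xe5, 0xbb, 0xbb]

RES = [0x5d, 0x55, 0xe7, 0x9a, 0xd5, 0xe5, 0xbb, 0xbb]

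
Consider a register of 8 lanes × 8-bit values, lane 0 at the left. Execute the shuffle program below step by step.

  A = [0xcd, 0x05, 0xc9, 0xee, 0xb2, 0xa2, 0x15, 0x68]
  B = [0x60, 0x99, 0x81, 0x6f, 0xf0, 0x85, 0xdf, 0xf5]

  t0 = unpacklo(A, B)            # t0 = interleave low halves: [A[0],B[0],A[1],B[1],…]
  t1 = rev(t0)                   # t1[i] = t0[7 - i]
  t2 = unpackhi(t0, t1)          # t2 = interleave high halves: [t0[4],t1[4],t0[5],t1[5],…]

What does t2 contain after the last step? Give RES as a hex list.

RES = [ 0xc9  0x99  0x81  0x05  0xee  0x60  0x6f  0xcd ]

→ t0 |cd|60|05|99|c9|81|ee|6f|
→ t1 |6f|ee|81|c9|99|05|60|cd|
→ t2 |c9|99|81|05|ee|60|6f|cd|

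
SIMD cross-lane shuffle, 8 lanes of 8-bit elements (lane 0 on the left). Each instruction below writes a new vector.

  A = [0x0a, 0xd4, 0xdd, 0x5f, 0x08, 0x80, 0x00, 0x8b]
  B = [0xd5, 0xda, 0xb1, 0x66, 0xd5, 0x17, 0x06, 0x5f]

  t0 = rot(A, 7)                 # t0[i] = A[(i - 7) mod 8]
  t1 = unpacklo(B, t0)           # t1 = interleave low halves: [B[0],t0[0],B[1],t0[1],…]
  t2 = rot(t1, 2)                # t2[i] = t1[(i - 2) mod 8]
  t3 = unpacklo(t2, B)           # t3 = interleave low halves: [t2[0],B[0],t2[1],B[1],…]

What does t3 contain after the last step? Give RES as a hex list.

t0 = [0xd4, 0xdd, 0x5f, 0x08, 0x80, 0x00, 0x8b, 0x0a]
t1 = [0xd5, 0xd4, 0xda, 0xdd, 0xb1, 0x5f, 0x66, 0x08]
t2 = [0x66, 0x08, 0xd5, 0xd4, 0xda, 0xdd, 0xb1, 0x5f]
t3 = [0x66, 0xd5, 0x08, 0xda, 0xd5, 0xb1, 0xd4, 0x66]

RES = [0x66, 0xd5, 0x08, 0xda, 0xd5, 0xb1, 0xd4, 0x66]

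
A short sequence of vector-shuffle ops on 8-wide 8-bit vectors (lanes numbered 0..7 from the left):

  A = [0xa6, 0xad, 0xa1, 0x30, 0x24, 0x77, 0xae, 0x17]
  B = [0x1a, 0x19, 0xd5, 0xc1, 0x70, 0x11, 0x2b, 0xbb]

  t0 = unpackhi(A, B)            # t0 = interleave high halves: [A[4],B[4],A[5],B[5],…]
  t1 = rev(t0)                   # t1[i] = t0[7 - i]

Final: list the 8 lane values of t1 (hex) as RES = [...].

RES = [0xbb, 0x17, 0x2b, 0xae, 0x11, 0x77, 0x70, 0x24]

  t0: 24 70 77 11 ae 2b 17 bb
  t1: bb 17 2b ae 11 77 70 24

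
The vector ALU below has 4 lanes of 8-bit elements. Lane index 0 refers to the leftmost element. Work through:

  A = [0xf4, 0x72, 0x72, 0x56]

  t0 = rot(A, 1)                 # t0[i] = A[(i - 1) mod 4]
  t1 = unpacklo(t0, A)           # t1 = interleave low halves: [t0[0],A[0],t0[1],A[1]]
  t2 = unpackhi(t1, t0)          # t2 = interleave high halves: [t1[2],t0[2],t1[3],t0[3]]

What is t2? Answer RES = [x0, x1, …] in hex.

t0 = [0x56, 0xf4, 0x72, 0x72]
t1 = [0x56, 0xf4, 0xf4, 0x72]
t2 = [0xf4, 0x72, 0x72, 0x72]

RES = [ 0xf4  0x72  0x72  0x72 ]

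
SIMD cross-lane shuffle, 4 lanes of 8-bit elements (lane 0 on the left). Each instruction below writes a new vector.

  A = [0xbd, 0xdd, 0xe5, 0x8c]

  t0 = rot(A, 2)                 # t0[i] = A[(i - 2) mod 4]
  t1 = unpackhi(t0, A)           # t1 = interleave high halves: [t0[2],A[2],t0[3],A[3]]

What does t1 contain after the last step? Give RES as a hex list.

  t0: e5 8c bd dd
  t1: bd e5 dd 8c

RES = [0xbd, 0xe5, 0xdd, 0x8c]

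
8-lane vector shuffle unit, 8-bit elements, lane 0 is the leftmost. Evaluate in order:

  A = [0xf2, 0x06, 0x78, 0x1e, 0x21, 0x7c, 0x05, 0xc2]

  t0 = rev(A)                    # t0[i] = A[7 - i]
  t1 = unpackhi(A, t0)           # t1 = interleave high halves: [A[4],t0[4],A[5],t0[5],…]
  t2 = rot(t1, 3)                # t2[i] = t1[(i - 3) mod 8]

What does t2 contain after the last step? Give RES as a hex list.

RES = [ 0x06  0xc2  0xf2  0x21  0x1e  0x7c  0x78  0x05 ]

  t0: c2 05 7c 21 1e 78 06 f2
  t1: 21 1e 7c 78 05 06 c2 f2
  t2: 06 c2 f2 21 1e 7c 78 05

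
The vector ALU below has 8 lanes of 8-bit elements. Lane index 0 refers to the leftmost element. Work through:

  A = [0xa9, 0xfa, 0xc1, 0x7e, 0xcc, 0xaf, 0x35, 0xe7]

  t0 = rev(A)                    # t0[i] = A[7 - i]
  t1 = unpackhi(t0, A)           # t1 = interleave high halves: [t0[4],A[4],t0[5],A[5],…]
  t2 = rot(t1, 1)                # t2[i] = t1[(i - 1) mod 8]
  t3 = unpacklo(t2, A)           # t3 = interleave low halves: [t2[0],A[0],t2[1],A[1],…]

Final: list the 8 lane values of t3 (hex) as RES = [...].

  t0: e7 35 af cc 7e c1 fa a9
  t1: 7e cc c1 af fa 35 a9 e7
  t2: e7 7e cc c1 af fa 35 a9
  t3: e7 a9 7e fa cc c1 c1 7e

RES = [ 0xe7  0xa9  0x7e  0xfa  0xcc  0xc1  0xc1  0x7e ]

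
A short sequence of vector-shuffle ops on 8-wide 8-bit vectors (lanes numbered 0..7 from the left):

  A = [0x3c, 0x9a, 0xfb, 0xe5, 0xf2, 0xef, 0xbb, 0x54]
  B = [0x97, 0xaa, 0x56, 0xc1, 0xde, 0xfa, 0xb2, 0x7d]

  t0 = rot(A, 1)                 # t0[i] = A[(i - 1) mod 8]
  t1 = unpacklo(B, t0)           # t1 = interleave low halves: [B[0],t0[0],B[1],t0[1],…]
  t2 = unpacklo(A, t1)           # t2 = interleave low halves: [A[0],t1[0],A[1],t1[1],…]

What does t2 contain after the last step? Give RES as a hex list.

RES = [0x3c, 0x97, 0x9a, 0x54, 0xfb, 0xaa, 0xe5, 0x3c]

→ t0 |54|3c|9a|fb|e5|f2|ef|bb|
→ t1 |97|54|aa|3c|56|9a|c1|fb|
→ t2 |3c|97|9a|54|fb|aa|e5|3c|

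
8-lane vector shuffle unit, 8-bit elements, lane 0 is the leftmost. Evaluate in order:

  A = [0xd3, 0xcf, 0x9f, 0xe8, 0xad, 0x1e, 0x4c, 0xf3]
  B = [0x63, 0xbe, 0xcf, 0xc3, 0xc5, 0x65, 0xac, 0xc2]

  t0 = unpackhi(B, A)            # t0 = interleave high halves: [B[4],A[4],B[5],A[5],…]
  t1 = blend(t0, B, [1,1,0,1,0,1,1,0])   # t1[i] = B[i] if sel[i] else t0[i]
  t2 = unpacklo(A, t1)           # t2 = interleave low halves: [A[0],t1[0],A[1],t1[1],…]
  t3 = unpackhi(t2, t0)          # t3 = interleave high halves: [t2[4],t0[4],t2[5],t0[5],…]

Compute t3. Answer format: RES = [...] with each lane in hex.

  t0: c5 ad 65 1e ac 4c c2 f3
  t1: 63 be 65 c3 ac 65 ac f3
  t2: d3 63 cf be 9f 65 e8 c3
  t3: 9f ac 65 4c e8 c2 c3 f3

RES = [0x9f, 0xac, 0x65, 0x4c, 0xe8, 0xc2, 0xc3, 0xf3]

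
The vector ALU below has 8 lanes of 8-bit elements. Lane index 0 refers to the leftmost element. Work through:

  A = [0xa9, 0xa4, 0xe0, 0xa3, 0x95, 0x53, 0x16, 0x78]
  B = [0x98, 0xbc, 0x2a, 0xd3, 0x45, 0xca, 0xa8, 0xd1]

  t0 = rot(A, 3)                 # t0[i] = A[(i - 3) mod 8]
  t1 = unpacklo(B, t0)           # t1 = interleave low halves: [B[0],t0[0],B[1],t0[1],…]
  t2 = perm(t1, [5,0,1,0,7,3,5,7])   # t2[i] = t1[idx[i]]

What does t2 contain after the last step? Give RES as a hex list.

t0 = [0x53, 0x16, 0x78, 0xa9, 0xa4, 0xe0, 0xa3, 0x95]
t1 = [0x98, 0x53, 0xbc, 0x16, 0x2a, 0x78, 0xd3, 0xa9]
t2 = [0x78, 0x98, 0x53, 0x98, 0xa9, 0x16, 0x78, 0xa9]

RES = [0x78, 0x98, 0x53, 0x98, 0xa9, 0x16, 0x78, 0xa9]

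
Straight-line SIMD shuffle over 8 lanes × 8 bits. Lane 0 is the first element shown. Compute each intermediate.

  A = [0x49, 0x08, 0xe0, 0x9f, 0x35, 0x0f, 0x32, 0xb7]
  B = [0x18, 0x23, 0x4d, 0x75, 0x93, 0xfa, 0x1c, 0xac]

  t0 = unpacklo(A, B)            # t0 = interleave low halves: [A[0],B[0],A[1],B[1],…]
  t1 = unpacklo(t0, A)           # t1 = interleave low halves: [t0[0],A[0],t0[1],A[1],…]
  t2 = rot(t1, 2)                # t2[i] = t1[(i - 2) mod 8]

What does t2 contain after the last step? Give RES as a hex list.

RES = [ 0x23  0x9f  0x49  0x49  0x18  0x08  0x08  0xe0 ]

→ t0 |49|18|08|23|e0|4d|9f|75|
→ t1 |49|49|18|08|08|e0|23|9f|
→ t2 |23|9f|49|49|18|08|08|e0|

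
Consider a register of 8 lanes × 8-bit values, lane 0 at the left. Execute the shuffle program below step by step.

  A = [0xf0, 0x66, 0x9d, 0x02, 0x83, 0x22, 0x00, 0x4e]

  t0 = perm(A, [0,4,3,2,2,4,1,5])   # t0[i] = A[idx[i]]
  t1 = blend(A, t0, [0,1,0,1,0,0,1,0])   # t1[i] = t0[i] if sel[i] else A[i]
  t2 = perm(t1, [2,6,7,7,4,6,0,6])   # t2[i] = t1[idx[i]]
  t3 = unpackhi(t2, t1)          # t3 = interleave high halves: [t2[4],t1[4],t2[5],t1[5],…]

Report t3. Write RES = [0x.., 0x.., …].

RES = [0x83, 0x83, 0x66, 0x22, 0xf0, 0x66, 0x66, 0x4e]

→ t0 |f0|83|02|9d|9d|83|66|22|
→ t1 |f0|83|9d|9d|83|22|66|4e|
→ t2 |9d|66|4e|4e|83|66|f0|66|
→ t3 |83|83|66|22|f0|66|66|4e|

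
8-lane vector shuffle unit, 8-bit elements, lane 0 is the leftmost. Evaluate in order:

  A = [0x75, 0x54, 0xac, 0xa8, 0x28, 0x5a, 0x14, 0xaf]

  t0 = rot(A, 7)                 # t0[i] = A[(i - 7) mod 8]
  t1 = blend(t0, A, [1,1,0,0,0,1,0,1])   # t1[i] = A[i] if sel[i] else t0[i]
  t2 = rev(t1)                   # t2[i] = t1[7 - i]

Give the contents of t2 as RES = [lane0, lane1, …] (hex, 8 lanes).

  t0: 54 ac a8 28 5a 14 af 75
  t1: 75 54 a8 28 5a 5a af af
  t2: af af 5a 5a 28 a8 54 75

RES = [0xaf, 0xaf, 0x5a, 0x5a, 0x28, 0xa8, 0x54, 0x75]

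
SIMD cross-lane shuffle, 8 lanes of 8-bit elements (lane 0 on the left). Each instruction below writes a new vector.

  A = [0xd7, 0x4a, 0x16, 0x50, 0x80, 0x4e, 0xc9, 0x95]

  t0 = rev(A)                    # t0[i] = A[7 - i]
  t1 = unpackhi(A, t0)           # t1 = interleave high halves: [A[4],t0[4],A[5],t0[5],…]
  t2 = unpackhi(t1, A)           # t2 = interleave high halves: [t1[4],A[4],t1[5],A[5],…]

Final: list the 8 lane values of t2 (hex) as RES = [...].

RES = [ 0xc9  0x80  0x4a  0x4e  0x95  0xc9  0xd7  0x95 ]

  t0: 95 c9 4e 80 50 16 4a d7
  t1: 80 50 4e 16 c9 4a 95 d7
  t2: c9 80 4a 4e 95 c9 d7 95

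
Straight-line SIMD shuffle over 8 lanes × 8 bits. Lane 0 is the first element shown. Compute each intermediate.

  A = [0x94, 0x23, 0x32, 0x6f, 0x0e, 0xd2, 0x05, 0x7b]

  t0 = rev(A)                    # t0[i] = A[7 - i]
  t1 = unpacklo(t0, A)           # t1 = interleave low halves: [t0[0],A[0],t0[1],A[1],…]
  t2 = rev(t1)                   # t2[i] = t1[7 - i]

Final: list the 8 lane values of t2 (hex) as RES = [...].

RES = [ 0x6f  0x0e  0x32  0xd2  0x23  0x05  0x94  0x7b ]

  t0: 7b 05 d2 0e 6f 32 23 94
  t1: 7b 94 05 23 d2 32 0e 6f
  t2: 6f 0e 32 d2 23 05 94 7b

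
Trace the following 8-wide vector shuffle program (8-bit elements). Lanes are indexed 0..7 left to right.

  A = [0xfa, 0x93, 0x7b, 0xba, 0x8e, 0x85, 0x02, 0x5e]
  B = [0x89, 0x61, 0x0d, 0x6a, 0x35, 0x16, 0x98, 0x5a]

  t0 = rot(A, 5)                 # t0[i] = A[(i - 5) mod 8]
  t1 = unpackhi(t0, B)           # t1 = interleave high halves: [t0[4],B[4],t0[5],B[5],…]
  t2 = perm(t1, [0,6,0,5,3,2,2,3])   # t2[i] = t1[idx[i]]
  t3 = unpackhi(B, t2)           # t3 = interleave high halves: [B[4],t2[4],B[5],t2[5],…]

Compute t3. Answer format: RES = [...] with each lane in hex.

RES = [ 0x35  0x16  0x16  0xfa  0x98  0xfa  0x5a  0x16 ]

t0 = [0xba, 0x8e, 0x85, 0x02, 0x5e, 0xfa, 0x93, 0x7b]
t1 = [0x5e, 0x35, 0xfa, 0x16, 0x93, 0x98, 0x7b, 0x5a]
t2 = [0x5e, 0x7b, 0x5e, 0x98, 0x16, 0xfa, 0xfa, 0x16]
t3 = [0x35, 0x16, 0x16, 0xfa, 0x98, 0xfa, 0x5a, 0x16]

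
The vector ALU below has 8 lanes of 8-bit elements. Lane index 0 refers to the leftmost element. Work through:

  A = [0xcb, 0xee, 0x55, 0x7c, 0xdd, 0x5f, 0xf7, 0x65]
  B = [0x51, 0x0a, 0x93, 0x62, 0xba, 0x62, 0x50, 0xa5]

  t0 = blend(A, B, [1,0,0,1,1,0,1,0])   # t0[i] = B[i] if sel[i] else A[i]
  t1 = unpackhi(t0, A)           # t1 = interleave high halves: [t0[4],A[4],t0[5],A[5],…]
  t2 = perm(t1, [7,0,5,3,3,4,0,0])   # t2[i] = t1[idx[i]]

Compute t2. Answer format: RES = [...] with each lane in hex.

RES = [0x65, 0xba, 0xf7, 0x5f, 0x5f, 0x50, 0xba, 0xba]

t0 = [0x51, 0xee, 0x55, 0x62, 0xba, 0x5f, 0x50, 0x65]
t1 = [0xba, 0xdd, 0x5f, 0x5f, 0x50, 0xf7, 0x65, 0x65]
t2 = [0x65, 0xba, 0xf7, 0x5f, 0x5f, 0x50, 0xba, 0xba]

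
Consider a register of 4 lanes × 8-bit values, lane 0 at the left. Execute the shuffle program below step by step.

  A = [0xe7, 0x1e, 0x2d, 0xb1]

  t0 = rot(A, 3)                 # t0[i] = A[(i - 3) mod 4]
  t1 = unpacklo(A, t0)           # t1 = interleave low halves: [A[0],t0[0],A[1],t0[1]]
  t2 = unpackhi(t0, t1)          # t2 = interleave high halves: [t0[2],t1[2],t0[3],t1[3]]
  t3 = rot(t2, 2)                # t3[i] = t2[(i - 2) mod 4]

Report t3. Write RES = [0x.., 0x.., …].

  t0: 1e 2d b1 e7
  t1: e7 1e 1e 2d
  t2: b1 1e e7 2d
  t3: e7 2d b1 1e

RES = [0xe7, 0x2d, 0xb1, 0x1e]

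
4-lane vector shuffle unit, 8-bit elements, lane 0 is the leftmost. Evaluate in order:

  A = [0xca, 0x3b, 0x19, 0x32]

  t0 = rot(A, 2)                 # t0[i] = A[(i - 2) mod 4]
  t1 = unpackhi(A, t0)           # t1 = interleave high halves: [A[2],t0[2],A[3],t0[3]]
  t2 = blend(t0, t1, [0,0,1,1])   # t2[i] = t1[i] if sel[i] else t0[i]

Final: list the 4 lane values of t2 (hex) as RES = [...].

→ t0 |19|32|ca|3b|
→ t1 |19|ca|32|3b|
→ t2 |19|32|32|3b|

RES = [ 0x19  0x32  0x32  0x3b ]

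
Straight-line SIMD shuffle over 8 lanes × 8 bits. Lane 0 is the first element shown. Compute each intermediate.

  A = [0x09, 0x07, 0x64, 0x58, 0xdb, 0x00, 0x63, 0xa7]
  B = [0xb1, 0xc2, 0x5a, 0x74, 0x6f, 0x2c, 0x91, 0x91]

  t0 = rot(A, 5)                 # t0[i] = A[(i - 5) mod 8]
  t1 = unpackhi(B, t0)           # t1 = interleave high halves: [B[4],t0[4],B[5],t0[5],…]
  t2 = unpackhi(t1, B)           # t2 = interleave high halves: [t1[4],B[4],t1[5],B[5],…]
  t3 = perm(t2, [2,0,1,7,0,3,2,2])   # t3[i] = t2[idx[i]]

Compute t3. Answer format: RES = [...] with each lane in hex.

  t0: 58 db 00 63 a7 09 07 64
  t1: 6f a7 2c 09 91 07 91 64
  t2: 91 6f 07 2c 91 91 64 91
  t3: 07 91 6f 91 91 2c 07 07

RES = [0x07, 0x91, 0x6f, 0x91, 0x91, 0x2c, 0x07, 0x07]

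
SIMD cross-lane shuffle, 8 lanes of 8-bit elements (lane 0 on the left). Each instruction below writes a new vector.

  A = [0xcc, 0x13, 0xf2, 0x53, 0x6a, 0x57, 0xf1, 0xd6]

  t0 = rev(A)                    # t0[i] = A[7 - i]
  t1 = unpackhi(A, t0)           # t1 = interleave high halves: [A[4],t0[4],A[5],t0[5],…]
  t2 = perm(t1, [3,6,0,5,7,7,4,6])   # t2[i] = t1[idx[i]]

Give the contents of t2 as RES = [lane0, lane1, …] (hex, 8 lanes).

RES = [0xf2, 0xd6, 0x6a, 0x13, 0xcc, 0xcc, 0xf1, 0xd6]

  t0: d6 f1 57 6a 53 f2 13 cc
  t1: 6a 53 57 f2 f1 13 d6 cc
  t2: f2 d6 6a 13 cc cc f1 d6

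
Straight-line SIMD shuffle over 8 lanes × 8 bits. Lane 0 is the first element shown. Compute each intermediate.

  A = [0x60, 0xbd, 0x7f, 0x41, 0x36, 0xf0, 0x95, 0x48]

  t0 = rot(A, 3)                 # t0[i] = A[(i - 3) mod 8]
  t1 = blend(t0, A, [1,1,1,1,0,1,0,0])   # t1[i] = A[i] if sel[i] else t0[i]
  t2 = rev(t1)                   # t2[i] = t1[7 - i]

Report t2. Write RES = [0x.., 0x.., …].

  t0: f0 95 48 60 bd 7f 41 36
  t1: 60 bd 7f 41 bd f0 41 36
  t2: 36 41 f0 bd 41 7f bd 60

RES = [0x36, 0x41, 0xf0, 0xbd, 0x41, 0x7f, 0xbd, 0x60]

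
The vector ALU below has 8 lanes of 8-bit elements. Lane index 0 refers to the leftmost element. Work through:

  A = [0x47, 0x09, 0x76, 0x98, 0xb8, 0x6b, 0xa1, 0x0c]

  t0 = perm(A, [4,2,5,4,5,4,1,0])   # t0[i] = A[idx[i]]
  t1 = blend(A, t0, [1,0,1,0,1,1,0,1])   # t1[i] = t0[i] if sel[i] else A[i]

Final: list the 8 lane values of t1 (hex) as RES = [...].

RES = [ 0xb8  0x09  0x6b  0x98  0x6b  0xb8  0xa1  0x47 ]

→ t0 |b8|76|6b|b8|6b|b8|09|47|
→ t1 |b8|09|6b|98|6b|b8|a1|47|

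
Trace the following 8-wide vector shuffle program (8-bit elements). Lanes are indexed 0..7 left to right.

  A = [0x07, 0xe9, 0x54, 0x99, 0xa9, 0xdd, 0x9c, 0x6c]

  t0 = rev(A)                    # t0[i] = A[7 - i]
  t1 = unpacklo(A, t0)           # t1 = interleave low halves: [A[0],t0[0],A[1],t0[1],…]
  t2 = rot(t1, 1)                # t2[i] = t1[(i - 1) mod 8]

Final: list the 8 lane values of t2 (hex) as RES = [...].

  t0: 6c 9c dd a9 99 54 e9 07
  t1: 07 6c e9 9c 54 dd 99 a9
  t2: a9 07 6c e9 9c 54 dd 99

RES = [ 0xa9  0x07  0x6c  0xe9  0x9c  0x54  0xdd  0x99 ]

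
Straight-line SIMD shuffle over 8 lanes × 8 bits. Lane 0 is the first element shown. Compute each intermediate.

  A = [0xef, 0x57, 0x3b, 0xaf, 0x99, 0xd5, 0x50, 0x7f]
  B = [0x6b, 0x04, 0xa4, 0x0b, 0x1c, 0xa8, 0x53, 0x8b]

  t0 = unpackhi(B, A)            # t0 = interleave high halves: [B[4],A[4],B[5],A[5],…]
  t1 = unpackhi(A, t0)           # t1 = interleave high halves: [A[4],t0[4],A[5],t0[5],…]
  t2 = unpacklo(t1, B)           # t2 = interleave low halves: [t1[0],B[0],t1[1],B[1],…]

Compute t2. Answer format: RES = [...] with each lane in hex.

RES = [0x99, 0x6b, 0x53, 0x04, 0xd5, 0xa4, 0x50, 0x0b]

→ t0 |1c|99|a8|d5|53|50|8b|7f|
→ t1 |99|53|d5|50|50|8b|7f|7f|
→ t2 |99|6b|53|04|d5|a4|50|0b|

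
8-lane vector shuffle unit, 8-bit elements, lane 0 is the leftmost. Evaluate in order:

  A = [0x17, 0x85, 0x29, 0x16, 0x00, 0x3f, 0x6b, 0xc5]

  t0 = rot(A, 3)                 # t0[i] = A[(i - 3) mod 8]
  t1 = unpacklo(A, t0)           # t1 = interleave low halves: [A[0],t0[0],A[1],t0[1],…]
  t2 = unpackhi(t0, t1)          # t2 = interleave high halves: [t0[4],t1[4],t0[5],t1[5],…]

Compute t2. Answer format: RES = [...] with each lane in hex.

RES = [0x85, 0x29, 0x29, 0xc5, 0x16, 0x16, 0x00, 0x17]

t0 = [0x3f, 0x6b, 0xc5, 0x17, 0x85, 0x29, 0x16, 0x00]
t1 = [0x17, 0x3f, 0x85, 0x6b, 0x29, 0xc5, 0x16, 0x17]
t2 = [0x85, 0x29, 0x29, 0xc5, 0x16, 0x16, 0x00, 0x17]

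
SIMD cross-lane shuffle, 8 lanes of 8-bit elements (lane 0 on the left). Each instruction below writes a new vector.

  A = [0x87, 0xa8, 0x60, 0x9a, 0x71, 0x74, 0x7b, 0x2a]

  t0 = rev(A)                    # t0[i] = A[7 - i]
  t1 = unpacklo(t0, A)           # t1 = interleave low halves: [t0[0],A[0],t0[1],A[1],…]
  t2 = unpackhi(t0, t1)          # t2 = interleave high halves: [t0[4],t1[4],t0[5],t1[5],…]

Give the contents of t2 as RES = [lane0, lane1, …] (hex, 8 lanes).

RES = [ 0x9a  0x74  0x60  0x60  0xa8  0x71  0x87  0x9a ]

t0 = [0x2a, 0x7b, 0x74, 0x71, 0x9a, 0x60, 0xa8, 0x87]
t1 = [0x2a, 0x87, 0x7b, 0xa8, 0x74, 0x60, 0x71, 0x9a]
t2 = [0x9a, 0x74, 0x60, 0x60, 0xa8, 0x71, 0x87, 0x9a]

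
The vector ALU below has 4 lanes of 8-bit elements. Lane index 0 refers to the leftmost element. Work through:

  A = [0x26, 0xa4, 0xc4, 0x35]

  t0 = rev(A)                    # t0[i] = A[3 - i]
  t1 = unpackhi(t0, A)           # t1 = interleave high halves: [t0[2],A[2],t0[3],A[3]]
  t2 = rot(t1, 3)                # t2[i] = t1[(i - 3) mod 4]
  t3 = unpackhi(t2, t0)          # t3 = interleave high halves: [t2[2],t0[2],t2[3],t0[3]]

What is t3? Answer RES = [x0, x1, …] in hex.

→ t0 |35|c4|a4|26|
→ t1 |a4|c4|26|35|
→ t2 |c4|26|35|a4|
→ t3 |35|a4|a4|26|

RES = [0x35, 0xa4, 0xa4, 0x26]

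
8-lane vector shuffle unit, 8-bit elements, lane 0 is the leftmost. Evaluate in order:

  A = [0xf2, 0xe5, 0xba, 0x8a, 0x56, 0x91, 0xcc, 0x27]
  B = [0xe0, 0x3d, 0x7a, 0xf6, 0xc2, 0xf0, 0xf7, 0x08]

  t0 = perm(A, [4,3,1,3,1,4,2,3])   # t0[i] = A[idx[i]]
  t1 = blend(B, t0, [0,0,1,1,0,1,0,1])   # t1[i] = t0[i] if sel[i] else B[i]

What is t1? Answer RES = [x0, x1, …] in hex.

→ t0 |56|8a|e5|8a|e5|56|ba|8a|
→ t1 |e0|3d|e5|8a|c2|56|f7|8a|

RES = [ 0xe0  0x3d  0xe5  0x8a  0xc2  0x56  0xf7  0x8a ]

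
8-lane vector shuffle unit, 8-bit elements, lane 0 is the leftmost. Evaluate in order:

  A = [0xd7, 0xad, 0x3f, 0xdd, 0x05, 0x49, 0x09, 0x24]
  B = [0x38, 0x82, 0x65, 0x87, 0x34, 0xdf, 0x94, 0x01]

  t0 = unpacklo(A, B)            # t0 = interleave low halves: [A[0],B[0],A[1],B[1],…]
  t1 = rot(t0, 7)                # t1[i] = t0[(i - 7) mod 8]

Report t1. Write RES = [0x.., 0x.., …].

t0 = [0xd7, 0x38, 0xad, 0x82, 0x3f, 0x65, 0xdd, 0x87]
t1 = [0x38, 0xad, 0x82, 0x3f, 0x65, 0xdd, 0x87, 0xd7]

RES = [0x38, 0xad, 0x82, 0x3f, 0x65, 0xdd, 0x87, 0xd7]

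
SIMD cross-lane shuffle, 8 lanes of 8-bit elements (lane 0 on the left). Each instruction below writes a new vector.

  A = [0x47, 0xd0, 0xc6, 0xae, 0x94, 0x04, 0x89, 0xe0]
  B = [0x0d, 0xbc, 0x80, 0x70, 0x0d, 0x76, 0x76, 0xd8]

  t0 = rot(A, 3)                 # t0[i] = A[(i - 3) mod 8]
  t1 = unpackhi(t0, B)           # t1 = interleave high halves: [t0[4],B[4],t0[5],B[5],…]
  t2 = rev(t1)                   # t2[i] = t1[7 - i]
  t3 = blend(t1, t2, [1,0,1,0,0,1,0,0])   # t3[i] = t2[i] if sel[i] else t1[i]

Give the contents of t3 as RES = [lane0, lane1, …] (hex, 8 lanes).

RES = [0xd8, 0x0d, 0x76, 0x76, 0xae, 0xc6, 0x94, 0xd8]

t0 = [0x04, 0x89, 0xe0, 0x47, 0xd0, 0xc6, 0xae, 0x94]
t1 = [0xd0, 0x0d, 0xc6, 0x76, 0xae, 0x76, 0x94, 0xd8]
t2 = [0xd8, 0x94, 0x76, 0xae, 0x76, 0xc6, 0x0d, 0xd0]
t3 = [0xd8, 0x0d, 0x76, 0x76, 0xae, 0xc6, 0x94, 0xd8]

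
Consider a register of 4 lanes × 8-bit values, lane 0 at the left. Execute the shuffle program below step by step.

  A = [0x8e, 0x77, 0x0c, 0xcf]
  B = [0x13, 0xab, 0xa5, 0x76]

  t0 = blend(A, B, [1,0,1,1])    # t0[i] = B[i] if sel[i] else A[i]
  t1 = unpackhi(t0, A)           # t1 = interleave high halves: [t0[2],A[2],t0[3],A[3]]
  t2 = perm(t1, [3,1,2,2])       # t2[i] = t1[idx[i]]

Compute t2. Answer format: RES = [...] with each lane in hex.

RES = [ 0xcf  0x0c  0x76  0x76 ]

  t0: 13 77 a5 76
  t1: a5 0c 76 cf
  t2: cf 0c 76 76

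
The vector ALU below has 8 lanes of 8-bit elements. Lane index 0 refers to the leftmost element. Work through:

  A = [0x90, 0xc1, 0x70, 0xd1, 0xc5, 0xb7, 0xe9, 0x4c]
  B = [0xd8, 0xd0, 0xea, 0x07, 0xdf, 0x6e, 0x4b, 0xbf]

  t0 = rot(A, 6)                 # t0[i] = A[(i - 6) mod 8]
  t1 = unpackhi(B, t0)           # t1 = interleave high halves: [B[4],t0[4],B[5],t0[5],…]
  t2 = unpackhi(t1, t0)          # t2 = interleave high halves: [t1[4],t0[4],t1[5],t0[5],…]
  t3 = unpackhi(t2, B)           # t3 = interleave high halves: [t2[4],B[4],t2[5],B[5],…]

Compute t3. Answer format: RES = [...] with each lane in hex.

RES = [0xbf, 0xdf, 0x90, 0x6e, 0xc1, 0x4b, 0xc1, 0xbf]

t0 = [0x70, 0xd1, 0xc5, 0xb7, 0xe9, 0x4c, 0x90, 0xc1]
t1 = [0xdf, 0xe9, 0x6e, 0x4c, 0x4b, 0x90, 0xbf, 0xc1]
t2 = [0x4b, 0xe9, 0x90, 0x4c, 0xbf, 0x90, 0xc1, 0xc1]
t3 = [0xbf, 0xdf, 0x90, 0x6e, 0xc1, 0x4b, 0xc1, 0xbf]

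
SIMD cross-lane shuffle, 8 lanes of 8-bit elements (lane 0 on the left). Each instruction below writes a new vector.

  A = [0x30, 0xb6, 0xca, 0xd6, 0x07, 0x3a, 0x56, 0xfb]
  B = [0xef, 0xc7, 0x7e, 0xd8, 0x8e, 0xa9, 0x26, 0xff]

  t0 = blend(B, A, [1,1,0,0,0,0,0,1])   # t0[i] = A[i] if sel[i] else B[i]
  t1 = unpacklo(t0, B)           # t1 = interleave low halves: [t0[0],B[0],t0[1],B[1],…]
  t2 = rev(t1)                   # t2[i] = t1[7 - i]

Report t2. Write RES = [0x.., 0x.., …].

  t0: 30 b6 7e d8 8e a9 26 fb
  t1: 30 ef b6 c7 7e 7e d8 d8
  t2: d8 d8 7e 7e c7 b6 ef 30

RES = [0xd8, 0xd8, 0x7e, 0x7e, 0xc7, 0xb6, 0xef, 0x30]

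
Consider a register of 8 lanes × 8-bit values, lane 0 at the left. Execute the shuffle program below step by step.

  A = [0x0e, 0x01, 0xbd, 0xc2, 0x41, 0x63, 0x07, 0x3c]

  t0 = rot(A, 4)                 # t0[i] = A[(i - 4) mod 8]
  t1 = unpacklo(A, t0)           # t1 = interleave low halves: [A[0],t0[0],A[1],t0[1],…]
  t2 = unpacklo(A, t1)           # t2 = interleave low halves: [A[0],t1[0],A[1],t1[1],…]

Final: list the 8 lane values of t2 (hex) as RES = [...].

RES = [0x0e, 0x0e, 0x01, 0x41, 0xbd, 0x01, 0xc2, 0x63]

t0 = [0x41, 0x63, 0x07, 0x3c, 0x0e, 0x01, 0xbd, 0xc2]
t1 = [0x0e, 0x41, 0x01, 0x63, 0xbd, 0x07, 0xc2, 0x3c]
t2 = [0x0e, 0x0e, 0x01, 0x41, 0xbd, 0x01, 0xc2, 0x63]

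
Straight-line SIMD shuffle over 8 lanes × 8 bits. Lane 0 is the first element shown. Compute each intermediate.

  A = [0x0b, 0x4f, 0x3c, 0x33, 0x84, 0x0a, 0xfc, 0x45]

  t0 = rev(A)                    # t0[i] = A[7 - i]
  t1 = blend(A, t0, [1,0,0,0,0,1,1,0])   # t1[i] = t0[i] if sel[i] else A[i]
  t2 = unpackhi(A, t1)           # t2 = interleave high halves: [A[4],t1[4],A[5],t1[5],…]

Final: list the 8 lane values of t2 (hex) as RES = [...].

t0 = [0x45, 0xfc, 0x0a, 0x84, 0x33, 0x3c, 0x4f, 0x0b]
t1 = [0x45, 0x4f, 0x3c, 0x33, 0x84, 0x3c, 0x4f, 0x45]
t2 = [0x84, 0x84, 0x0a, 0x3c, 0xfc, 0x4f, 0x45, 0x45]

RES = [0x84, 0x84, 0x0a, 0x3c, 0xfc, 0x4f, 0x45, 0x45]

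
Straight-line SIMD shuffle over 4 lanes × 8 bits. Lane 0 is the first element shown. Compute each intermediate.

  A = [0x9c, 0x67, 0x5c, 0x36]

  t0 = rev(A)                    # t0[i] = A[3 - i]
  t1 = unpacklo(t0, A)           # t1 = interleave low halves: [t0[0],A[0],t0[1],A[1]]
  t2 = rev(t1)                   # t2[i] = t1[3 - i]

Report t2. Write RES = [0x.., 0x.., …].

RES = [ 0x67  0x5c  0x9c  0x36 ]

  t0: 36 5c 67 9c
  t1: 36 9c 5c 67
  t2: 67 5c 9c 36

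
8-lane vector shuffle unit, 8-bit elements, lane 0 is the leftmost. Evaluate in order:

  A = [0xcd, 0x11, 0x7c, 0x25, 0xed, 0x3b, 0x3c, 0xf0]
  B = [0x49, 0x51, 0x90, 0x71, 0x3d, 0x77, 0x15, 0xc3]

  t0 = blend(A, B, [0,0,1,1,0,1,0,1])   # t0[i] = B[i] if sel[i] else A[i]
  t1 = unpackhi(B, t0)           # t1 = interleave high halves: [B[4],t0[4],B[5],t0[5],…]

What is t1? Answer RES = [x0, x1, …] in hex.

RES = [ 0x3d  0xed  0x77  0x77  0x15  0x3c  0xc3  0xc3 ]

  t0: cd 11 90 71 ed 77 3c c3
  t1: 3d ed 77 77 15 3c c3 c3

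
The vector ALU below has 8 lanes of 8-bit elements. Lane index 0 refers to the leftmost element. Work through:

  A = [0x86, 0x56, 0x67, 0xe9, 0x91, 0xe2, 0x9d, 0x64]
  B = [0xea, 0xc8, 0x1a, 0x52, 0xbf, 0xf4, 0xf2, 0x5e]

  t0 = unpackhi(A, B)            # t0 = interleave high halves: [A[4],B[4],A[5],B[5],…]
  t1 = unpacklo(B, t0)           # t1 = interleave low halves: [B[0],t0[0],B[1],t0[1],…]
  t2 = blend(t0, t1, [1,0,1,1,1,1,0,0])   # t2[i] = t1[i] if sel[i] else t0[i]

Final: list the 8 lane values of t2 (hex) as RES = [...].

  t0: 91 bf e2 f4 9d f2 64 5e
  t1: ea 91 c8 bf 1a e2 52 f4
  t2: ea bf c8 bf 1a e2 64 5e

RES = [ 0xea  0xbf  0xc8  0xbf  0x1a  0xe2  0x64  0x5e ]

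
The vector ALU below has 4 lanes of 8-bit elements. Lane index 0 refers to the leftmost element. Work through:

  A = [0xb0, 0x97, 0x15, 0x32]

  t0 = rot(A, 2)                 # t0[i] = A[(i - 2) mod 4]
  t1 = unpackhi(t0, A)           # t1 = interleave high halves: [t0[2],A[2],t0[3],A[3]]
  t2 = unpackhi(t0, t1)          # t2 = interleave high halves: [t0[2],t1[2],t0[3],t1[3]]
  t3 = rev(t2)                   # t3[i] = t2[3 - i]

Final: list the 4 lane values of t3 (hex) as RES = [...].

  t0: 15 32 b0 97
  t1: b0 15 97 32
  t2: b0 97 97 32
  t3: 32 97 97 b0

RES = [0x32, 0x97, 0x97, 0xb0]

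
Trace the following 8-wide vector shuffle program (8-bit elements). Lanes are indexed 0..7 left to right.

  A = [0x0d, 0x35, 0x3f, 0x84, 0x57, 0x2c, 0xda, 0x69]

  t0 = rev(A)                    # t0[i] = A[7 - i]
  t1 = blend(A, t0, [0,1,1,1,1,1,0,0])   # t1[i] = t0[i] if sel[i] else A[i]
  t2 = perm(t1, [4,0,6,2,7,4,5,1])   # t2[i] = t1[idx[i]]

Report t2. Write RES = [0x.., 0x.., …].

RES = [ 0x84  0x0d  0xda  0x2c  0x69  0x84  0x3f  0xda ]

  t0: 69 da 2c 57 84 3f 35 0d
  t1: 0d da 2c 57 84 3f da 69
  t2: 84 0d da 2c 69 84 3f da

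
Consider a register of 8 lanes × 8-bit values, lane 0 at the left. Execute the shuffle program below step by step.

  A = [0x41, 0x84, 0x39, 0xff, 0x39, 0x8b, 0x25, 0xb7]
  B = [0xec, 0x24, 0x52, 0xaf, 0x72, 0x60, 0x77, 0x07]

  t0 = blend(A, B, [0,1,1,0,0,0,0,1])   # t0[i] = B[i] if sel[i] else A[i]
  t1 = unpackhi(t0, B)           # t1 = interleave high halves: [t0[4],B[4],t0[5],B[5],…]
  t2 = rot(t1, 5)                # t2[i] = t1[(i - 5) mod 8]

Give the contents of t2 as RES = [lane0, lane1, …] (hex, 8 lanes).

t0 = [0x41, 0x24, 0x52, 0xff, 0x39, 0x8b, 0x25, 0x07]
t1 = [0x39, 0x72, 0x8b, 0x60, 0x25, 0x77, 0x07, 0x07]
t2 = [0x60, 0x25, 0x77, 0x07, 0x07, 0x39, 0x72, 0x8b]

RES = [ 0x60  0x25  0x77  0x07  0x07  0x39  0x72  0x8b ]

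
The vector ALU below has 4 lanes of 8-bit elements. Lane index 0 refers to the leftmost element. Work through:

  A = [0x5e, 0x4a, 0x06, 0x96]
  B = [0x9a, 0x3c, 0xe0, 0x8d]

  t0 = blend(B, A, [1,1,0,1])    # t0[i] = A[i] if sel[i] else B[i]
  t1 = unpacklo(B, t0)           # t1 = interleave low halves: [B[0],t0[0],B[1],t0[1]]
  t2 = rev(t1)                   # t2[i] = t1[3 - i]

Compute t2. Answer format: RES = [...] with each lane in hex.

t0 = [0x5e, 0x4a, 0xe0, 0x96]
t1 = [0x9a, 0x5e, 0x3c, 0x4a]
t2 = [0x4a, 0x3c, 0x5e, 0x9a]

RES = [0x4a, 0x3c, 0x5e, 0x9a]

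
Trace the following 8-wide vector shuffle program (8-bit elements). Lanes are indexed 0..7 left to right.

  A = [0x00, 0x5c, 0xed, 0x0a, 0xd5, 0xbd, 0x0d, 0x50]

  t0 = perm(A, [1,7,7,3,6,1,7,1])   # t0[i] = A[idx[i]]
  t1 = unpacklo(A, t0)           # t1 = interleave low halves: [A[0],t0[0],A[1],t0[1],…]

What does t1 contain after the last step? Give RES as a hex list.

RES = [ 0x00  0x5c  0x5c  0x50  0xed  0x50  0x0a  0x0a ]

→ t0 |5c|50|50|0a|0d|5c|50|5c|
→ t1 |00|5c|5c|50|ed|50|0a|0a|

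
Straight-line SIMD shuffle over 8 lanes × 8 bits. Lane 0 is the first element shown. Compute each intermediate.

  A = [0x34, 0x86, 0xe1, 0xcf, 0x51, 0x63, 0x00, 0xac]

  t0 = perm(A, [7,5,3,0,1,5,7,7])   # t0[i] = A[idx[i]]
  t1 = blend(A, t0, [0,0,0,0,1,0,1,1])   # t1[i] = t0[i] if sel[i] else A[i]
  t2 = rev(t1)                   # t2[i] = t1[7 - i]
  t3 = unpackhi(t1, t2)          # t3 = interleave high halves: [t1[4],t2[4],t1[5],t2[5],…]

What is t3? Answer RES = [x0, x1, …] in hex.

RES = [0x86, 0xcf, 0x63, 0xe1, 0xac, 0x86, 0xac, 0x34]

  t0: ac 63 cf 34 86 63 ac ac
  t1: 34 86 e1 cf 86 63 ac ac
  t2: ac ac 63 86 cf e1 86 34
  t3: 86 cf 63 e1 ac 86 ac 34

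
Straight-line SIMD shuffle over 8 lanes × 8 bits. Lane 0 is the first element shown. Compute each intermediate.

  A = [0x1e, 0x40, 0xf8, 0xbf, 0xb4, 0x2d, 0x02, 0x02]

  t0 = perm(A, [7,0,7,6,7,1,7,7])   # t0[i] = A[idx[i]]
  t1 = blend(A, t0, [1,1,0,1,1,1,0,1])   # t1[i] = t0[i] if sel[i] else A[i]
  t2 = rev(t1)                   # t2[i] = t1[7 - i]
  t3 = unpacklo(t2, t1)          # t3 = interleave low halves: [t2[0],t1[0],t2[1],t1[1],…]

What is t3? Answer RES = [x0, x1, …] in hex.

  t0: 02 1e 02 02 02 40 02 02
  t1: 02 1e f8 02 02 40 02 02
  t2: 02 02 40 02 02 f8 1e 02
  t3: 02 02 02 1e 40 f8 02 02

RES = [ 0x02  0x02  0x02  0x1e  0x40  0xf8  0x02  0x02 ]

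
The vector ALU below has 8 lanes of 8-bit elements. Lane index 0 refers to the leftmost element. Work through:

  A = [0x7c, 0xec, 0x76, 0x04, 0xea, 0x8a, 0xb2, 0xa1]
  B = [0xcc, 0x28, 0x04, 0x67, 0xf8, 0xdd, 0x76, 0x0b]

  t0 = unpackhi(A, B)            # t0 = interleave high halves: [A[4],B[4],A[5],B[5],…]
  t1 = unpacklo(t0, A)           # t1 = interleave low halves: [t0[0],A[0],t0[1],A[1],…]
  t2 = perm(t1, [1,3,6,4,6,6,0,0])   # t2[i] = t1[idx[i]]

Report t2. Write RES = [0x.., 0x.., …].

→ t0 |ea|f8|8a|dd|b2|76|a1|0b|
→ t1 |ea|7c|f8|ec|8a|76|dd|04|
→ t2 |7c|ec|dd|8a|dd|dd|ea|ea|

RES = [ 0x7c  0xec  0xdd  0x8a  0xdd  0xdd  0xea  0xea ]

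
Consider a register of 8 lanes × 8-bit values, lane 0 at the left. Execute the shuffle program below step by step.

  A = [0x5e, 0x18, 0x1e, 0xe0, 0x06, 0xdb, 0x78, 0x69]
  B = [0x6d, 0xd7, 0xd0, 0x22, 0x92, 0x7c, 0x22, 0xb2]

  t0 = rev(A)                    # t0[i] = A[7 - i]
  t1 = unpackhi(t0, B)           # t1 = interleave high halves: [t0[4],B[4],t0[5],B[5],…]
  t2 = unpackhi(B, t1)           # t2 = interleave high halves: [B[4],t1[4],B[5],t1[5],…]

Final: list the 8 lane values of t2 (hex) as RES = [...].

RES = [0x92, 0x18, 0x7c, 0x22, 0x22, 0x5e, 0xb2, 0xb2]

  t0: 69 78 db 06 e0 1e 18 5e
  t1: e0 92 1e 7c 18 22 5e b2
  t2: 92 18 7c 22 22 5e b2 b2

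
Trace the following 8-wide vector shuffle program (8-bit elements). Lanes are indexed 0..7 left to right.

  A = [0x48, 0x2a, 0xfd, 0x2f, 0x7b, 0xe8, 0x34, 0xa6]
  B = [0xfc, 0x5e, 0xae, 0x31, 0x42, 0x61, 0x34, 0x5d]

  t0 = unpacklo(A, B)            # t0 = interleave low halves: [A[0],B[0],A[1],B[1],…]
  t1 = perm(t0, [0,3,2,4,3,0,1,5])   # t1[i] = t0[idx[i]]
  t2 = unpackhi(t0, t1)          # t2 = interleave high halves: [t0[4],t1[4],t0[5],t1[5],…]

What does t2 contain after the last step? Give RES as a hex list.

RES = [0xfd, 0x5e, 0xae, 0x48, 0x2f, 0xfc, 0x31, 0xae]

t0 = [0x48, 0xfc, 0x2a, 0x5e, 0xfd, 0xae, 0x2f, 0x31]
t1 = [0x48, 0x5e, 0x2a, 0xfd, 0x5e, 0x48, 0xfc, 0xae]
t2 = [0xfd, 0x5e, 0xae, 0x48, 0x2f, 0xfc, 0x31, 0xae]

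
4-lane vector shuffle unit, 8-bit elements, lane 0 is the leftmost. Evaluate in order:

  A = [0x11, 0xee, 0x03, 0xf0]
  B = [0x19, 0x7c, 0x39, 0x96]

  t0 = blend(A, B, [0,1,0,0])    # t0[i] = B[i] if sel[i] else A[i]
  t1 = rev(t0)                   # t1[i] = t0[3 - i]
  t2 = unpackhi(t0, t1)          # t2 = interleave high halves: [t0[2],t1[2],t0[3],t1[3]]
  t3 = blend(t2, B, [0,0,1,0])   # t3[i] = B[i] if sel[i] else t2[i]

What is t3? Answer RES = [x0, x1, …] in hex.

RES = [0x03, 0x7c, 0x39, 0x11]

  t0: 11 7c 03 f0
  t1: f0 03 7c 11
  t2: 03 7c f0 11
  t3: 03 7c 39 11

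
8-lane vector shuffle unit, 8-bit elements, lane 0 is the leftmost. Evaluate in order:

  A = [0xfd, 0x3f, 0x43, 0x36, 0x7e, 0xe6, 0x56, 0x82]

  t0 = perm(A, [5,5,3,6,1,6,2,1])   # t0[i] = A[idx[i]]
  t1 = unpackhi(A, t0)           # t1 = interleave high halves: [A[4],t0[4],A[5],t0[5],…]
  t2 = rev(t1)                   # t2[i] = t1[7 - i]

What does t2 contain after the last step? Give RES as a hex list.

RES = [ 0x3f  0x82  0x43  0x56  0x56  0xe6  0x3f  0x7e ]

t0 = [0xe6, 0xe6, 0x36, 0x56, 0x3f, 0x56, 0x43, 0x3f]
t1 = [0x7e, 0x3f, 0xe6, 0x56, 0x56, 0x43, 0x82, 0x3f]
t2 = [0x3f, 0x82, 0x43, 0x56, 0x56, 0xe6, 0x3f, 0x7e]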